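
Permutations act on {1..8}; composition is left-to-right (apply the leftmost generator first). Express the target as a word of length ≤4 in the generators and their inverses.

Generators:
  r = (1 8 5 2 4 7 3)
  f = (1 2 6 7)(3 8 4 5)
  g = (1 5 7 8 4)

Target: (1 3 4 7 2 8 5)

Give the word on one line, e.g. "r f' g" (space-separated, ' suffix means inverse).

r r g' r'

  after r: (1 8 5 2 4 7 3)
  after r: (1 5 4 3 8 2 7)
  after g': (2 5 8)(3 7 4)
  after r': (1 3 4 7 2 8 5)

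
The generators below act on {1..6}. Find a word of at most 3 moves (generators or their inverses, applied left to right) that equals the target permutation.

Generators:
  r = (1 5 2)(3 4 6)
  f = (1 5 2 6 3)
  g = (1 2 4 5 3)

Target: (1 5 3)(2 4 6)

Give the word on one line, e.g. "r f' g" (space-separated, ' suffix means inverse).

  after f': (1 3 6 2 5)
  after r: (1 4 6)
  after g: (1 5 3)(2 4 6)

f' r g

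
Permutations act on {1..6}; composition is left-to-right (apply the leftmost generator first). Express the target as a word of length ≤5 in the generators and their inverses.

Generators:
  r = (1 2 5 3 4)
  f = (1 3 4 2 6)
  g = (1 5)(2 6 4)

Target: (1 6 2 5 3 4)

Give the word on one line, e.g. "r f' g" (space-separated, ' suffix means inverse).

r' f g r'

  after r': (1 4 3 5 2)
  after f: (1 2 3 5 6)
  after g: (1 6 5 4 2 3)
  after r': (1 6 2 5 3 4)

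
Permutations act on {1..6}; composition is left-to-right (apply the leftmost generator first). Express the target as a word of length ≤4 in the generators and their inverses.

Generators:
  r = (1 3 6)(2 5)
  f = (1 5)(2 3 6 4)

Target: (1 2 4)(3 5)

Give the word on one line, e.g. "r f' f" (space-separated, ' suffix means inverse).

  after f': (1 5)(2 4 6 3)
  after r: (1 2 4)(3 5)

f' r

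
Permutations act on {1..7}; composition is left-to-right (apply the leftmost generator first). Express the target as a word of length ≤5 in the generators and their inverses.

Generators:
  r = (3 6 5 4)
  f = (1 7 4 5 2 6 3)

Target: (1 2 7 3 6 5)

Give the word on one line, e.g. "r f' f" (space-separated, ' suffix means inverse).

  after f': (1 3 6 2 5 4 7)
  after f': (1 6 5 7 3 2 4)
  after f': (1 2 7 6 4 3 5)
  after r': (1 2 7 3 6 5)

f' f' f' r'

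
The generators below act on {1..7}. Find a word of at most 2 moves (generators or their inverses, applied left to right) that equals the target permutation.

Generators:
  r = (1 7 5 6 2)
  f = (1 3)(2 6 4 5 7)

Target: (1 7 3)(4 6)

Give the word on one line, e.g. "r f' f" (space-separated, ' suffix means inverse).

  after r': (1 2 6 5 7)
  after f': (1 7 3)(4 6)

r' f'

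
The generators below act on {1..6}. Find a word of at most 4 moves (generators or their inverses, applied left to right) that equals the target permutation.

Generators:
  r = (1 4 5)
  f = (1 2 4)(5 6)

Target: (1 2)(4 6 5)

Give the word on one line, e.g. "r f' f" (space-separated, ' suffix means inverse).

  after r: (1 4 5)
  after f': (1 2)(4 6 5)

r f'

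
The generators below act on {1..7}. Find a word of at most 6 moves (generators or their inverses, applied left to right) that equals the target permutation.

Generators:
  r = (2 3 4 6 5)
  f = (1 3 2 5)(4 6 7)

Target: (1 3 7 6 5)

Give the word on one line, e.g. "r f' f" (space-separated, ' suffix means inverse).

f f r' f' f'

  after f: (1 3 2 5)(4 6 7)
  after f: (1 2)(3 5)(4 7 6)
  after r': (1 5 2)(3 6)(4 7)
  after f': (1 2 5 3 4 6)
  after f': (1 3 7 6 5)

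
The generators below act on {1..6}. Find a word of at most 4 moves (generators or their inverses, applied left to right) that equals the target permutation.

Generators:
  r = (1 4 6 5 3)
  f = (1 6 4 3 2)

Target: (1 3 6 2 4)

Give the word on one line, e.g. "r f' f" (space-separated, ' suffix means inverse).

f' f'

  after f': (1 2 3 4 6)
  after f': (1 3 6 2 4)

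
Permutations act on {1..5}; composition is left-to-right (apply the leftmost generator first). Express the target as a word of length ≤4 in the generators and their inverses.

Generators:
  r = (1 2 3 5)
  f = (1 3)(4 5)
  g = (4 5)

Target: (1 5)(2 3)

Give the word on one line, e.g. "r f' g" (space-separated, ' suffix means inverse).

r' g f'

  after r': (1 5 3 2)
  after g: (1 4 5 3 2)
  after f': (1 5)(2 3)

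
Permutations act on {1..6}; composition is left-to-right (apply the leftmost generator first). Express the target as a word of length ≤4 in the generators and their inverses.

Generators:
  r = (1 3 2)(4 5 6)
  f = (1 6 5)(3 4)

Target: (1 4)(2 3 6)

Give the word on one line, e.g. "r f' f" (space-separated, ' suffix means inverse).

f' r'

  after f': (1 5 6)(3 4)
  after r': (1 4)(2 3 6)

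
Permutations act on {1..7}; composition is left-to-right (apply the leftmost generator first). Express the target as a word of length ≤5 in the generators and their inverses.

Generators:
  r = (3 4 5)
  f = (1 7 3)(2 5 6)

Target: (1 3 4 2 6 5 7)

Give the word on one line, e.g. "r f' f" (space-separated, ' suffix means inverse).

  after r': (3 5 4)
  after r': (3 4 5)
  after f': (1 3 4 2 6 5 7)

r' r' f'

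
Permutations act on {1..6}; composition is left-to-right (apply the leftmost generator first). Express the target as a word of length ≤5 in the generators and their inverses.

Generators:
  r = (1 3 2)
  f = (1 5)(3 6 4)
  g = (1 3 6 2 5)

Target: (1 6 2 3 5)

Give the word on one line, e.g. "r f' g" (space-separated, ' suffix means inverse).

  after r': (1 2 3)
  after r': (1 3 2)
  after g: (1 6 2 3 5)

r' r' g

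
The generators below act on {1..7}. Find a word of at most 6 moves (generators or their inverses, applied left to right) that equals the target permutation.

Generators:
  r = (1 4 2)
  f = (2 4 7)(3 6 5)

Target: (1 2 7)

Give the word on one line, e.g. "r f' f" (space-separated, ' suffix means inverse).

f' f' r f'

  after f': (2 7 4)(3 5 6)
  after f': (2 4 7)(3 6 5)
  after r: (1 4 7)(3 6 5)
  after f': (1 2 7)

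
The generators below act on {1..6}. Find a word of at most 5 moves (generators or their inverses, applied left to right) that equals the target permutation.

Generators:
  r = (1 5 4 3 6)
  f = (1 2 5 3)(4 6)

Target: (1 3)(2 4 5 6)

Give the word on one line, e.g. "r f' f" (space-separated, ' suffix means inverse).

f r f f

  after f: (1 2 5 3)(4 6)
  after r: (1 2 4)(3 5 6)
  after f: (1 5 4 2 6)
  after f: (1 3)(2 4 5 6)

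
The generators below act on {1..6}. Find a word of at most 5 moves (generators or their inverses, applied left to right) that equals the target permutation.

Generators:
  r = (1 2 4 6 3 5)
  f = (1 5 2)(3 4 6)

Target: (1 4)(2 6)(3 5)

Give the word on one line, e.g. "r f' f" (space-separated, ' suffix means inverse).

  after r': (1 5 3 6 4 2)
  after r': (1 3 4)(2 5 6)
  after r': (1 6)(2 3)(4 5)
  after f': (1 4)(2 6)(3 5)

r' r' r' f'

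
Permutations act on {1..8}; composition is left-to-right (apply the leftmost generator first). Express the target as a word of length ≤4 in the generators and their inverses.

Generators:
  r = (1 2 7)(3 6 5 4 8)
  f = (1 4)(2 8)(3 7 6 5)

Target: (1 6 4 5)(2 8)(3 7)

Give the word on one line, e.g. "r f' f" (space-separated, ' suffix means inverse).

  after r': (1 7 2)(3 8 4 5 6)
  after f': (1 3 2 4 6 5 7 8)
  after r: (1 6 4 5)(2 8)(3 7)

r' f' r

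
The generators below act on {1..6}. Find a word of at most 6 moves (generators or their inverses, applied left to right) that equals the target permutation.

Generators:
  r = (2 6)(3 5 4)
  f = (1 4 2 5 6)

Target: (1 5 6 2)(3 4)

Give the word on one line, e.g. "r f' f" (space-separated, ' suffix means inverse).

  after r': (2 6)(3 4 5)
  after r': (3 5 4)
  after f: (1 4 3 6)(2 5)
  after f: (1 2 6 4 3)
  after f: (1 5 6 2)(3 4)

r' r' f f f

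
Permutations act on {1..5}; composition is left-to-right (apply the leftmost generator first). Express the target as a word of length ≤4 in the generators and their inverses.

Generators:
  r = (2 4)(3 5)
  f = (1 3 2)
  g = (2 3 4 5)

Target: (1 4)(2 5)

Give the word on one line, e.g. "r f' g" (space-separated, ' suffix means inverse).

  after f': (1 2 3)
  after r': (1 4 2 5 3)
  after f: (1 4)(2 5)

f' r' f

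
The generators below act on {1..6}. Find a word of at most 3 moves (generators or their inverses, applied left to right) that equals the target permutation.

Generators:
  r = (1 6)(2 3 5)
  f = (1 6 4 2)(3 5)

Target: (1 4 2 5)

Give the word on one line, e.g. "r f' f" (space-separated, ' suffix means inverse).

  after r: (1 6)(2 3 5)
  after f: (1 4 2 5)

r f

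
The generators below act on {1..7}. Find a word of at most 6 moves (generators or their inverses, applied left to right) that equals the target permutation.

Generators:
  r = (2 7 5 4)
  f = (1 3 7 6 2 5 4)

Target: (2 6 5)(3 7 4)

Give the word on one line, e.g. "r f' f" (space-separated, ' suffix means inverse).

  after f': (1 4 5 2 6 7 3)
  after r: (1 2 6 5 7 3)
  after f: (1 5 6 4)
  after r: (1 4)(2 7 5 6)
  after f: (2 6 5)(3 7 4)

f' r f r f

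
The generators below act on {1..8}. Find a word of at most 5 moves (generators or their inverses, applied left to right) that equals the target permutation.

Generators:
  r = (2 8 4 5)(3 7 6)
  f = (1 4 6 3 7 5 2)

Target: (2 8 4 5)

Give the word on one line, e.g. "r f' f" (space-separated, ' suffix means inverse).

r' r' r'

  after r': (2 5 4 8)(3 6 7)
  after r': (2 4)(3 7 6)(5 8)
  after r': (2 8 4 5)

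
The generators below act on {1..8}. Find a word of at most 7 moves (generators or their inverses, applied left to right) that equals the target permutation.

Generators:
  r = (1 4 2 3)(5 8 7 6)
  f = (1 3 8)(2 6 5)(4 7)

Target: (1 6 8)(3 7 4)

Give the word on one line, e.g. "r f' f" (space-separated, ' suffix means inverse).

r f r' r' f'

  after r: (1 4 2 3)(5 8 7 6)
  after f: (1 7 5)(2 8 4 6)
  after r': (1 8)(2 5 3)(4 7 6)
  after r': (1 5 2 6)(3 4 8)
  after f': (1 6 8)(3 7 4)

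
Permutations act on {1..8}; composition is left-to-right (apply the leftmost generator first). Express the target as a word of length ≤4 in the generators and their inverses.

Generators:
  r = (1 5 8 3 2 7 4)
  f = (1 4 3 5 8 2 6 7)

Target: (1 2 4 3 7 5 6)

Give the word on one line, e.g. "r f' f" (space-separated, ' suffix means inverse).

  after r: (1 5 8 3 2 7 4)
  after f: (1 8 5 2)(3 6 7)
  after f: (1 2 4 3 7 5 6)

r f f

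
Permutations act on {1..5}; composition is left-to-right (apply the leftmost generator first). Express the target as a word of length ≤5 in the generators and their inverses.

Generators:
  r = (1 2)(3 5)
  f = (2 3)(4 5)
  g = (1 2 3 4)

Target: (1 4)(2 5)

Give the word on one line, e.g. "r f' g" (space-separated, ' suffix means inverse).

  after g': (1 4 3 2)
  after f': (1 5 4 2)
  after g: (1 5)(3 4)
  after f: (1 4 2 3 5)
  after r: (1 4)(2 5)

g' f' g f r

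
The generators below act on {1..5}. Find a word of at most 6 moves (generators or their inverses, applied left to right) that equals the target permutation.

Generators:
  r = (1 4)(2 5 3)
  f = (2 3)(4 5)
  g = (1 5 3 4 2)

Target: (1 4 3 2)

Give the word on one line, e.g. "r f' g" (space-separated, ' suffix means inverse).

r' r' f' r

  after r': (1 4)(2 3 5)
  after r': (2 5 3)
  after f': (2 4 5)
  after r: (1 4 3 2)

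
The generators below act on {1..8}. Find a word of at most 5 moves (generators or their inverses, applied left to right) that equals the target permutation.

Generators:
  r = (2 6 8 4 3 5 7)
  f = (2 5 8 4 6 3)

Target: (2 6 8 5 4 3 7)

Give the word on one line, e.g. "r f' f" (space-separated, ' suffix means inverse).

f r' f'

  after f: (2 5 8 4 6 3)
  after r': (2 3 7 5 6 4)
  after f': (2 6 8 5 4 3 7)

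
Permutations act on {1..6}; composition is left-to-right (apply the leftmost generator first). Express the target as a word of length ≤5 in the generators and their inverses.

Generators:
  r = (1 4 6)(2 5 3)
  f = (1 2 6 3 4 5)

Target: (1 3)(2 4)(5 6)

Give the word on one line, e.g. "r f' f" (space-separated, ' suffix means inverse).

f' r f' r' f'

  after f': (1 5 4 3 6 2)
  after r: (1 3)(2 4)(5 6)
  after f': (1 6 4)(2 3 5)
  after r': (1 4 6)(2 5 3)
  after f': (1 3)(2 4)(5 6)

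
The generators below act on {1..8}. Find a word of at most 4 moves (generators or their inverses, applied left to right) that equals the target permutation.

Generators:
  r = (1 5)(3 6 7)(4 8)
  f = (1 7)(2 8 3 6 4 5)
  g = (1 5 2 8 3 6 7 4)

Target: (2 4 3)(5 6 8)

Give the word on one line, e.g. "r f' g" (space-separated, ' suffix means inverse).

f' f'

  after f': (1 7)(2 5 4 6 3 8)
  after f': (2 4 3)(5 6 8)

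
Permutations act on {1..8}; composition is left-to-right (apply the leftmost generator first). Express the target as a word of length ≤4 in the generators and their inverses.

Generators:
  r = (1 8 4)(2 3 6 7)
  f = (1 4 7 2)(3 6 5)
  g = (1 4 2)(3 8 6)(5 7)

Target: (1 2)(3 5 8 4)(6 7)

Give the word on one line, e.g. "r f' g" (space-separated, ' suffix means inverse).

r' f' g'

  after r': (1 4 8)(2 7 6 3)
  after f': (2 4 8)(3 7)(5 6)
  after g': (1 2)(3 5 8 4)(6 7)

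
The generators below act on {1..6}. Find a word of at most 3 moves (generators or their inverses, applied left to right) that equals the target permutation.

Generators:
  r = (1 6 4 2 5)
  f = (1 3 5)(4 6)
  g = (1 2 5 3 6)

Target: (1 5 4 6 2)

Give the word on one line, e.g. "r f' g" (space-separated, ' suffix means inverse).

  after f: (1 3 5)(4 6)
  after r: (1 3)(2 5 6)
  after f: (1 5 4 6 2)

f r f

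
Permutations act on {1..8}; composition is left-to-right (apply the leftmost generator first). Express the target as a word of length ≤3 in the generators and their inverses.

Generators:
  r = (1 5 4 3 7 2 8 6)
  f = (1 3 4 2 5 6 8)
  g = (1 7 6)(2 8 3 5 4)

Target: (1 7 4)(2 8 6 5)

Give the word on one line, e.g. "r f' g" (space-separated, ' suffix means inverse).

f' r g'

  after f': (1 8 6 5 2 4 3)
  after r: (1 6 4 7 2 3 5 8)
  after g': (1 7 4)(2 8 6 5)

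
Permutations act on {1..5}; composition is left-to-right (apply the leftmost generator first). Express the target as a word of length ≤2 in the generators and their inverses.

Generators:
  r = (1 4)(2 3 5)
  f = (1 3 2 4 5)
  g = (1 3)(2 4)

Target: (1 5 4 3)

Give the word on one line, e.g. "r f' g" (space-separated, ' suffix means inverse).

r f

  after r: (1 4)(2 3 5)
  after f: (1 5 4 3)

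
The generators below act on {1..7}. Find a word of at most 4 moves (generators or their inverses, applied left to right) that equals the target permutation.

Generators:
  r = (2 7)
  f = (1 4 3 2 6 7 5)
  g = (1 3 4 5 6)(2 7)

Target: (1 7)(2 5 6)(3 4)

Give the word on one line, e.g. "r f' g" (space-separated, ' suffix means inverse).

  after g: (1 3 4 5 6)(2 7)
  after f': (1 4 7 3)(2 6 5)
  after g: (1 5 7 4 2)
  after f': (1 7)(2 5 6)(3 4)

g f' g f'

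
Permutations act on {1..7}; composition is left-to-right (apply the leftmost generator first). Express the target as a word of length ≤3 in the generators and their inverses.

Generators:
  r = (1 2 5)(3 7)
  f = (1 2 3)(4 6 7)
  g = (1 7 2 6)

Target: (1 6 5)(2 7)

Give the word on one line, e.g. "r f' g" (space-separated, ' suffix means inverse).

  after g': (1 6 2 7)
  after r': (1 6)(2 3 7 5)
  after r': (1 6 5)(2 7)

g' r' r'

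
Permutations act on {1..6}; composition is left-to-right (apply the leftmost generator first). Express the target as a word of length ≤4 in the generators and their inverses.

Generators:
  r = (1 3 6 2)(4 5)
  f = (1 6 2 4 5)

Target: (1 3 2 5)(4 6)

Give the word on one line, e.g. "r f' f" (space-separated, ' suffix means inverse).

f f r r

  after f: (1 6 2 4 5)
  after f: (1 2 5 6 4)
  after r: (2 4 3 6 5)
  after r: (1 3 2 5)(4 6)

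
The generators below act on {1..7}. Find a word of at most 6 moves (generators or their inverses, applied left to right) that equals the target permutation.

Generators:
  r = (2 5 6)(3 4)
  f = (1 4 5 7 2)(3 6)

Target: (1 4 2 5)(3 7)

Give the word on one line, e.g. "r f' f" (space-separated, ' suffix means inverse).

  after f': (1 2 7 5 4)(3 6)
  after r': (1 6 4)(2 7)(3 5)
  after r': (1 5 4)(2 7 6 3)
  after f': (1 4 2 5)(3 7)

f' r' r' f'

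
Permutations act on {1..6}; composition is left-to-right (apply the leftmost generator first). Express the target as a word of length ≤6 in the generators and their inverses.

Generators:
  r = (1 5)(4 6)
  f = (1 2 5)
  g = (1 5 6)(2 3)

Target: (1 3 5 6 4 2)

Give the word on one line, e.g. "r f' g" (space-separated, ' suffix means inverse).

f' r' f g f

  after f': (1 5 2)
  after r': (2 5)(4 6)
  after f: (1 2)(4 6)
  after g: (1 3 2 5 6 4)
  after f: (1 3 5 6 4 2)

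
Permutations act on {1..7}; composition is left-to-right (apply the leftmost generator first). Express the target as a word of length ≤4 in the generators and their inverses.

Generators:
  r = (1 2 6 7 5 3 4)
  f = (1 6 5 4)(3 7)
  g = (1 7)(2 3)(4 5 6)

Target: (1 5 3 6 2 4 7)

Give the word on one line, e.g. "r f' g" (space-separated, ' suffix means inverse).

  after r': (1 4 3 5 7 6 2)
  after f': (1 5 3 6 2 4 7)

r' f'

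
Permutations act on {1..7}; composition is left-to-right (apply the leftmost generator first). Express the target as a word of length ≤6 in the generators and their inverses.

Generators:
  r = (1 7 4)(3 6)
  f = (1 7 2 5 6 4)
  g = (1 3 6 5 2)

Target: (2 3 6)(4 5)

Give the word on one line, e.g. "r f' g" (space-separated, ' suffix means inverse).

f' r' r' f' r

  after f': (1 4 6 5 2 7)
  after r': (1 7 4 3 6 5 2)
  after r': (2 4 6 5)
  after f': (1 4 5 7)(2 6)
  after r: (2 3 6)(4 5)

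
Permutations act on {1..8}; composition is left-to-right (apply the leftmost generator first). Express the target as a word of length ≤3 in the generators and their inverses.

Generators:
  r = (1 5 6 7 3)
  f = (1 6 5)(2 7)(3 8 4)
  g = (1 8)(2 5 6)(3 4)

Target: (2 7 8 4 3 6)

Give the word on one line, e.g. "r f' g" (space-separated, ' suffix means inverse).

  after r: (1 5 6 7 3)
  after f: (2 7 8 4 3 6)

r f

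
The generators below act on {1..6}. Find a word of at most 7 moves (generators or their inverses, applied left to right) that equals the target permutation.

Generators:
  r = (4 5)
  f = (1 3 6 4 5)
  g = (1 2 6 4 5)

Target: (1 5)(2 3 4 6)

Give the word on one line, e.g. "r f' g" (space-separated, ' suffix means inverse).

g g f' f' g'

  after g: (1 2 6 4 5)
  after g: (1 6 5 2 4)
  after f': (1 3)(2 6 4 5)
  after f': (2 3 5)
  after g': (1 5)(2 3 4 6)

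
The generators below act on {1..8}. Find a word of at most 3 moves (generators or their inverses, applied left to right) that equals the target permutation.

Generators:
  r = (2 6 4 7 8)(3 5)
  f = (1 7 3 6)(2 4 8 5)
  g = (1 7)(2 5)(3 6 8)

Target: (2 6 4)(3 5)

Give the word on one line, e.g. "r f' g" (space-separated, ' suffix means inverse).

  after f: (1 7 3 6)(2 4 8 5)
  after g': (2 4 6 7 8)
  after r': (2 6 4)(3 5)

f g' r'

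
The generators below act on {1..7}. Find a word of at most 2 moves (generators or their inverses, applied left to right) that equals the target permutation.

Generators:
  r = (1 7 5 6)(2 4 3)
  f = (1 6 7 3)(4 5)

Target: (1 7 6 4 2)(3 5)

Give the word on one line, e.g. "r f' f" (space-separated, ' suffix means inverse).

r' f

  after r': (1 6 5 7)(2 3 4)
  after f: (1 7 6 4 2)(3 5)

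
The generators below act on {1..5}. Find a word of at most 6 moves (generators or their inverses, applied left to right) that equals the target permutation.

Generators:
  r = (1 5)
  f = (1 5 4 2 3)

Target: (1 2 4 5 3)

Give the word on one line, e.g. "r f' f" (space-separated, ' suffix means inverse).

  after f: (1 5 4 2 3)
  after r: (2 3 5 4)
  after f': (1 3)
  after r': (1 3 5)
  after f': (1 2 4 5 3)

f r f' r' f'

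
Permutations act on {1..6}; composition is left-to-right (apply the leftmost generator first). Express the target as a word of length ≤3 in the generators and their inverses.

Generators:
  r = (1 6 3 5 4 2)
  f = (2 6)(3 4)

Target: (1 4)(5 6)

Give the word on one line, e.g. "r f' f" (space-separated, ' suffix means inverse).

  after r: (1 6 3 5 4 2)
  after f': (1 2)(3 5)(4 6)
  after r': (1 4)(5 6)

r f' r'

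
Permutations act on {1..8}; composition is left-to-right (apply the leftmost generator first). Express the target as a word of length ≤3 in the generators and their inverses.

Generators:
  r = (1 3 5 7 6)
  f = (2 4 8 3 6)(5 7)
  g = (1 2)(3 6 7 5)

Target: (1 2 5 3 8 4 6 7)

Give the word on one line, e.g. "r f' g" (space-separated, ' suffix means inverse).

  after f': (2 6 3 8 4)(5 7)
  after g: (1 2 7 3 8 4)
  after r': (1 2 5 3 8 4 6 7)

f' g r'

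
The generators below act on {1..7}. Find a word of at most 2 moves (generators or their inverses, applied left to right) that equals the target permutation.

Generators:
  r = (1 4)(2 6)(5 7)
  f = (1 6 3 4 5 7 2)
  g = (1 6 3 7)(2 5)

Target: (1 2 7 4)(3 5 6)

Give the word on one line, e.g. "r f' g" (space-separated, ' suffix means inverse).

g r

  after g: (1 6 3 7)(2 5)
  after r: (1 2 7 4)(3 5 6)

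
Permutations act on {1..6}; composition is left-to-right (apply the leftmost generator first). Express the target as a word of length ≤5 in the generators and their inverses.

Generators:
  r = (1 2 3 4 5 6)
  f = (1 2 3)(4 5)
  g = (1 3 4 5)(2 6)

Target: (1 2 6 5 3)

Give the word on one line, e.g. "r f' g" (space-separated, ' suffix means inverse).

  after g': (1 5 4 3)(2 6)
  after r: (1 6 3 2)
  after f: (1 6)(4 5)
  after g': (1 2 6 5 3)

g' r f g'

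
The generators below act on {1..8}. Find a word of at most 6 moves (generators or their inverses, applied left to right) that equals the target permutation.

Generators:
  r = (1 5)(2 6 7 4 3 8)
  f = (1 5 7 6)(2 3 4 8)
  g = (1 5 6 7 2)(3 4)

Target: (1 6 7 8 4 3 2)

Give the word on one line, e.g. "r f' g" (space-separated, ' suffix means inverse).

  after f': (1 6 7 5)(2 8 4 3)
  after r: (1 7)(3 6 4 8)
  after g': (1 6 3 5)(2 7)(4 8)
  after f': (1 7 8 3)(2 5 6)
  after g': (1 6 7 8 4 3 2)

f' r g' f' g'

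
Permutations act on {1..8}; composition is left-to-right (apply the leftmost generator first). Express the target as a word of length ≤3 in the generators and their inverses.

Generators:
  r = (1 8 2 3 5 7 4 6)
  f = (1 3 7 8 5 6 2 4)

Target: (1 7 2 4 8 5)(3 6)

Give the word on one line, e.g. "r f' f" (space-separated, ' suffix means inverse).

  after f': (1 4 2 6 5 8 7 3)
  after r': (1 7 2 4 8 5)(3 6)

f' r'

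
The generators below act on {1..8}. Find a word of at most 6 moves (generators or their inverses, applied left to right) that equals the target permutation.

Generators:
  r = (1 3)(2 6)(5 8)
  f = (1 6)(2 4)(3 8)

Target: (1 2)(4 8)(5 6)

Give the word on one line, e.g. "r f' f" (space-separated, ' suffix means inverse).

f' r' f r' f'

  after f': (1 6)(2 4)(3 8)
  after r': (1 2 4 6 3 5 8)
  after f: (1 4)(3 5)(6 8)
  after r': (1 4 3 8 2 6 5)
  after f': (1 2)(4 8)(5 6)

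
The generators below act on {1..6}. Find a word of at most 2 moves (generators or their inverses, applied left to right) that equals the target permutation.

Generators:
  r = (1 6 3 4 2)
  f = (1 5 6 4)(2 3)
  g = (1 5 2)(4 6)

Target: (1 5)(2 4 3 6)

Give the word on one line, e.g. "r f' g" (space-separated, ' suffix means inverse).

r f'

  after r: (1 6 3 4 2)
  after f': (1 5)(2 4 3 6)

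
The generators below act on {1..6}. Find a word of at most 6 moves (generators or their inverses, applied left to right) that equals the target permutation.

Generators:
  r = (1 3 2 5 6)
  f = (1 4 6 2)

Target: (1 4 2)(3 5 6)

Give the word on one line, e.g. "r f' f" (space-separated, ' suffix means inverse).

  after r: (1 3 2 5 6)
  after f': (1 3 6 2 5 4)
  after r': (3 5 4 6)
  after f: (1 4 2)(3 5 6)

r f' r' f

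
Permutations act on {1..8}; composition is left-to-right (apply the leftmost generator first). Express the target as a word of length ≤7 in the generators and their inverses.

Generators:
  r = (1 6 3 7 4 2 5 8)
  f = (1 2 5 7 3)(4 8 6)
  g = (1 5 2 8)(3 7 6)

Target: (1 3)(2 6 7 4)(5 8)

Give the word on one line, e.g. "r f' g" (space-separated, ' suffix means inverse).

r' f g f' r'

  after r': (1 8 5 2 4 7 3 6)
  after f: (1 6 2 8 7)(3 4)
  after g: (1 3 4 7 5 2)(6 8)
  after f': (1 7 2 3 6 4 5)
  after r': (1 3)(2 6 7 4)(5 8)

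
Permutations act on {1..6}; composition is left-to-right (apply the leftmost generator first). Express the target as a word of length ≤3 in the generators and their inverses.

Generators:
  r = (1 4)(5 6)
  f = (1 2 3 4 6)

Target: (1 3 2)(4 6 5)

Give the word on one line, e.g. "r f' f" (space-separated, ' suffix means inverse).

r f'

  after r: (1 4)(5 6)
  after f': (1 3 2)(4 6 5)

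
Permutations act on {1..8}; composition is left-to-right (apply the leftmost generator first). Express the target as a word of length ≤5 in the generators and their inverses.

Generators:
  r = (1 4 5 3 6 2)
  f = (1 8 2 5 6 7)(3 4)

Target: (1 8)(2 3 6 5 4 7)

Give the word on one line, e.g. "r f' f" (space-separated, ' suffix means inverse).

  after f': (1 7 6 5 2 8)(3 4)
  after r': (1 7 3)(2 8)(4 5 6)
  after f': (1 6 3 7 4 2)
  after r: (1 2 4)(3 7 5)
  after f': (1 8)(2 3 6 5 4 7)

f' r' f' r f'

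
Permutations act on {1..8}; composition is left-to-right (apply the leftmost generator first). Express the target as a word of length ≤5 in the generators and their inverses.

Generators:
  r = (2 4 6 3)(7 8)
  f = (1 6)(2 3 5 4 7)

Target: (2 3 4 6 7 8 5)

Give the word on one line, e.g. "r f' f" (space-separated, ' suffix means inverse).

r' r' r' f' f'

  after r': (2 3 6 4)(7 8)
  after r': (2 6)(3 4)
  after r': (2 4 6 3)(7 8)
  after f': (1 6 2 5 3 7 8 4)
  after f': (2 3 4 6 7 8 5)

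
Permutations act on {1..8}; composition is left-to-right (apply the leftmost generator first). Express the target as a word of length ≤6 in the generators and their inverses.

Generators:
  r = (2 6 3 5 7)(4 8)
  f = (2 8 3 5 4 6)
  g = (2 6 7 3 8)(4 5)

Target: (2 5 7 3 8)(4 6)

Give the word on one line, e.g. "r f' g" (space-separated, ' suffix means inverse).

  after g': (2 8 3 7 6)(4 5)
  after f: (2 3 7)(5 6 8)
  after r': (2 6 4 8 3 5)
  after f': (2 4)(5 6)
  after g: (2 5 7 3 8)(4 6)

g' f r' f' g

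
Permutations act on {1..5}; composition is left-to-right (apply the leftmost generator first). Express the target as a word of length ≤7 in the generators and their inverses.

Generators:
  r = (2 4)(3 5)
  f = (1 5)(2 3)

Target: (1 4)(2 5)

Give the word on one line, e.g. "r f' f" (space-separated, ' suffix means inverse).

f r' f' r' f'

  after f: (1 5)(2 3)
  after r': (1 3 4 2 5)
  after f': (1 2)(3 4)
  after r': (1 4 5 3 2)
  after f': (1 4)(2 5)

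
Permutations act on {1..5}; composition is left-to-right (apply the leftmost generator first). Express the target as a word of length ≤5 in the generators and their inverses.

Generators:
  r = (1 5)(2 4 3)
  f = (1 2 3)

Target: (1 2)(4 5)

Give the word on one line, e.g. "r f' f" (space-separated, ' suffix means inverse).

f r' f' r' f'

  after f: (1 2 3)
  after r': (1 3 5)(2 4)
  after f': (1 2 4)(3 5)
  after r': (1 3)(4 5)
  after f': (1 2)(4 5)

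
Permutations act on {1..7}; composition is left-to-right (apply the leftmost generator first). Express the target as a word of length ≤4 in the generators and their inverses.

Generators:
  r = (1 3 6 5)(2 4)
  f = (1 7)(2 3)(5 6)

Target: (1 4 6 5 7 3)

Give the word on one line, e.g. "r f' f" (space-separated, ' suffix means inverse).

  after r: (1 3 6 5)(2 4)
  after f': (1 2 4 3 5 7)
  after r: (1 4 6 5 7 3)

r f' r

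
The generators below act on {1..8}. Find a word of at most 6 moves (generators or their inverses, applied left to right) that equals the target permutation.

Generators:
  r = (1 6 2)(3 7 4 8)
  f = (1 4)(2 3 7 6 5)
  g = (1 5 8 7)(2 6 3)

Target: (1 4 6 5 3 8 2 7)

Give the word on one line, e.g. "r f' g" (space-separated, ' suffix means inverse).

  after f': (1 4)(2 5 6 7 3)
  after r: (1 8 3)(2 5)(4 6)
  after f': (1 8 2 6)(3 4 7)
  after g: (1 7 2 3 4)(5 8 6)
  after r: (1 4 6 5 3 8 2 7)

f' r f' g r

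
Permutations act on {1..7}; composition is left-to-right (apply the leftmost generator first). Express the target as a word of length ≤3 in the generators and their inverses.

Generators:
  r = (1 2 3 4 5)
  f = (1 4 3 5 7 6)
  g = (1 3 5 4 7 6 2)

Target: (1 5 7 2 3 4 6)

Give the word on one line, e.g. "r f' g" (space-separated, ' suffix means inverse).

g g

  after g: (1 3 5 4 7 6 2)
  after g: (1 5 7 2 3 4 6)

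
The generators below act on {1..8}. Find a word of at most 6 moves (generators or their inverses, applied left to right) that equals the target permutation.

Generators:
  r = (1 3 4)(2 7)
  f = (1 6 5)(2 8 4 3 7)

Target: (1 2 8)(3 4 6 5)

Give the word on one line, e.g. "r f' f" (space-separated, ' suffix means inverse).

r' r' f r

  after r': (1 4 3)(2 7)
  after r': (1 3 4)
  after f: (1 7 2 8 4 6 5)
  after r: (1 2 8)(3 4 6 5)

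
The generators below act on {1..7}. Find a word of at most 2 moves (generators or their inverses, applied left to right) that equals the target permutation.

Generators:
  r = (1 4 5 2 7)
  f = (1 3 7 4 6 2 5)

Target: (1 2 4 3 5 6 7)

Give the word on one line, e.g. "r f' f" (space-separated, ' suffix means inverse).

f' f'

  after f': (1 5 2 6 4 7 3)
  after f': (1 2 4 3 5 6 7)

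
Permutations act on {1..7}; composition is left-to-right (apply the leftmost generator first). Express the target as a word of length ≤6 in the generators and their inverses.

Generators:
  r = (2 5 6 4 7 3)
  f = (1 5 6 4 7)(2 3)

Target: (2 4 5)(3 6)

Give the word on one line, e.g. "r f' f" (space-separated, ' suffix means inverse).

  after f: (1 5 6 4 7)(2 3)
  after f: (1 6 7 5 4)
  after r: (1 4)(2 5 7 6 3)
  after r: (1 7 4)(2 6)(3 5)
  after f: (2 4 5)(3 6)

f f r r f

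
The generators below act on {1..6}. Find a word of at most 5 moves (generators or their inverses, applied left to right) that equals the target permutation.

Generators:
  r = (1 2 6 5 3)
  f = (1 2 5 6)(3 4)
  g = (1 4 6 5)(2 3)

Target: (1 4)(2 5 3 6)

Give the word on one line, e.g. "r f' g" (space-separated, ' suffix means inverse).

f r' g

  after f: (1 2 5 6)(3 4)
  after r': (2 6 3 4 5)
  after g: (1 4)(2 5 3 6)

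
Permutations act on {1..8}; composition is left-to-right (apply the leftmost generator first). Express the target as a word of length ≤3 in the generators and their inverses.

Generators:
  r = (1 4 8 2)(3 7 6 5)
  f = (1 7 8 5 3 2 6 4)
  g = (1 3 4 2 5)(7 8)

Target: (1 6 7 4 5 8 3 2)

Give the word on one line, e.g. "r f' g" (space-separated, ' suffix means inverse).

g' r'

  after g': (1 5 2 4 3)(7 8)
  after r': (1 6 7 4 5 8 3 2)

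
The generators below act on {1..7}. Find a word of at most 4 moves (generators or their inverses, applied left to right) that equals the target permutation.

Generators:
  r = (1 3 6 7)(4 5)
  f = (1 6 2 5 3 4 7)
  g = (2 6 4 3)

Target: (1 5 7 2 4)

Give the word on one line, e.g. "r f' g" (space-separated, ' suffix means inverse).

f g' f g'

  after f: (1 6 2 5 3 4 7)
  after g': (1 2 5 4 7)(3 6)
  after f: (1 5 7 6 4)(2 3)
  after g': (1 5 7 2 4)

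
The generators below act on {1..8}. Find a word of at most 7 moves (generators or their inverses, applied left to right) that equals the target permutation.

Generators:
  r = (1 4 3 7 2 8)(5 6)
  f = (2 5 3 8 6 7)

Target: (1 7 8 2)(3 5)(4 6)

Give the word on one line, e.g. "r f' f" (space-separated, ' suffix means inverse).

  after r: (1 4 3 7 2 8)(5 6)
  after r: (1 3 2)(4 7 8)
  after r: (1 7)(2 4)(3 8)(5 6)
  after f: (1 2 4 5 7)(3 6)
  after r': (1 7 8 2)(3 5)(4 6)

r r r f r'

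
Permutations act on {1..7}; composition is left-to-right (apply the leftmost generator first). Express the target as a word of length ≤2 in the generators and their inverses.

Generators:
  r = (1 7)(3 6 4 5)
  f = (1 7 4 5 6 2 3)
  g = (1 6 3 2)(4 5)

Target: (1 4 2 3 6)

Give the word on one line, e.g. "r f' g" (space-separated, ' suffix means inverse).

  after r': (1 7)(3 5 4 6)
  after f: (1 4 2 3 6)

r' f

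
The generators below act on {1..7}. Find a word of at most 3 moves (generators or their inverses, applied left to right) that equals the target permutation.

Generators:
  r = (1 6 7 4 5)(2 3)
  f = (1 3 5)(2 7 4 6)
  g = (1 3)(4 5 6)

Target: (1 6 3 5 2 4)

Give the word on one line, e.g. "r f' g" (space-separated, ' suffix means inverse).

f g' r

  after f: (1 3 5)(2 7 4 6)
  after g': (2 7 6)(3 4 5)
  after r: (1 6 3 5 2 4)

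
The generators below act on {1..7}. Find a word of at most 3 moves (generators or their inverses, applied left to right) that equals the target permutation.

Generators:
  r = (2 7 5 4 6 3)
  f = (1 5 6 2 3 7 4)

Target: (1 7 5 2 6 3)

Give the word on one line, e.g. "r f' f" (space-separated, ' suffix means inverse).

  after r': (2 3 6 4 5 7)
  after f': (1 4)(3 5)(6 7)
  after f': (1 7 5 2 6 3)

r' f' f'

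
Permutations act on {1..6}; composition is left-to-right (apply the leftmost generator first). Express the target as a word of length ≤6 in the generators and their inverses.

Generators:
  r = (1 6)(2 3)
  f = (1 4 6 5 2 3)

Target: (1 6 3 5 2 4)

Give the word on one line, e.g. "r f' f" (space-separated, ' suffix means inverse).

f' r f' f'

  after f': (1 3 2 5 6 4)
  after r: (1 2 5)(4 6)
  after f': (1 5 3 2 6)
  after f': (1 6 3 5 2 4)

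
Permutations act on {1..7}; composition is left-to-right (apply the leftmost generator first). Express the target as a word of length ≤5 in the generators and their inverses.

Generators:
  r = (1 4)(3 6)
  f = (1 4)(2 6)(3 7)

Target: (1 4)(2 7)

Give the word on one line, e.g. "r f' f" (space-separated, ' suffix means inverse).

  after r': (1 4)(3 6)
  after f': (2 6 7 3)
  after r': (1 4)(2 3)(6 7)
  after f': (2 7)(3 6)
  after r': (1 4)(2 7)

r' f' r' f' r'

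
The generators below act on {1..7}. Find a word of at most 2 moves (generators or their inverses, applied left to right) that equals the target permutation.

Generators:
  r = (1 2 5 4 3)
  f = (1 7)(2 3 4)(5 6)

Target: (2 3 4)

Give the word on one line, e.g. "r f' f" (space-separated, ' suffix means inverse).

f' f'

  after f': (1 7)(2 4 3)(5 6)
  after f': (2 3 4)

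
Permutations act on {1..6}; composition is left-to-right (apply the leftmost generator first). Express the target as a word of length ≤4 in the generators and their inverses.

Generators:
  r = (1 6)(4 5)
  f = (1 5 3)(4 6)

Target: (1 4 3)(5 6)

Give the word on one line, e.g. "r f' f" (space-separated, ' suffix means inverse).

  after r: (1 6)(4 5)
  after f: (1 4 3)(5 6)

r f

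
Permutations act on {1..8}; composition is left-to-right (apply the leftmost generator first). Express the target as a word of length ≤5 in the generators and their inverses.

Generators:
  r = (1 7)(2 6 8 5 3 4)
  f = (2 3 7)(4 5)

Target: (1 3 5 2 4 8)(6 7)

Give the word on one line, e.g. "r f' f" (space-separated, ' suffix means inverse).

  after r: (1 7)(2 6 8 5 3 4)
  after r: (2 8 3)(4 6 5)
  after f: (2 8 7)(4 6)
  after r: (1 7 6 2 5 3 4 8)
  after f': (1 3 5 2 4 8)(6 7)

r r f r f'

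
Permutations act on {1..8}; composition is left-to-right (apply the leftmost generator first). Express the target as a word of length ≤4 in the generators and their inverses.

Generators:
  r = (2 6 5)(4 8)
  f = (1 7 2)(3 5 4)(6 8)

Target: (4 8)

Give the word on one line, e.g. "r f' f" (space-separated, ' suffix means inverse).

  after r': (2 5 6)(4 8)
  after r': (2 6 5)
  after r': (4 8)

r' r' r'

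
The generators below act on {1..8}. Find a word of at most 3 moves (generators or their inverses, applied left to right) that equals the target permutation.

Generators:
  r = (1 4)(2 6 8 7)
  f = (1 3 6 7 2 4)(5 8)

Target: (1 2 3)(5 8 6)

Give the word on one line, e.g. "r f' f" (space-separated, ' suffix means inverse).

  after r: (1 4)(2 6 8 7)
  after f': (1 2 3)(5 8 6)

r f'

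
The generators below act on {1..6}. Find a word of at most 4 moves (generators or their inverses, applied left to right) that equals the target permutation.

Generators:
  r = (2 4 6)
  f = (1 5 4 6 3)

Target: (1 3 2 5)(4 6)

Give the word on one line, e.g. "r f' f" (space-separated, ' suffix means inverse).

r f' r

  after r: (2 4 6)
  after f': (1 3 6 2 5)
  after r: (1 3 2 5)(4 6)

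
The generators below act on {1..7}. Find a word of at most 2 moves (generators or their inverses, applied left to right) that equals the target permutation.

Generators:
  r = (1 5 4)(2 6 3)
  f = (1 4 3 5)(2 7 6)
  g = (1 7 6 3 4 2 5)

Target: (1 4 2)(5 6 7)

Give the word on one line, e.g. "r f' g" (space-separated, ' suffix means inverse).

  after g': (1 5 2 4 3 6 7)
  after r: (1 4 2)(5 6 7)

g' r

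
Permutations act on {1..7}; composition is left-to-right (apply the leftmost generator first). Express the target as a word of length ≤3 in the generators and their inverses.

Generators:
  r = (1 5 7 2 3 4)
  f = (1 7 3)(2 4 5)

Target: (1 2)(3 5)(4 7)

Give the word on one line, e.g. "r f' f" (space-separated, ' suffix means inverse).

  after r: (1 5 7 2 3 4)
  after f: (1 2)(3 5)(4 7)

r f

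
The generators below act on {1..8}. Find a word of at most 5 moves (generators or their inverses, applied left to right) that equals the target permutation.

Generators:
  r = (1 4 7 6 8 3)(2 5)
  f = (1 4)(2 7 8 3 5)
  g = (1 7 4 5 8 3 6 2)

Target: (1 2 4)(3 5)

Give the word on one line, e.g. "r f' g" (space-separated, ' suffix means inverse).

g r' f g'

  after g: (1 7 4 5 8 3 6 2)
  after r': (1 4 2 3 7)(5 6)
  after f: (2 5 6)(3 8)(4 7)
  after g': (1 2 4)(3 5)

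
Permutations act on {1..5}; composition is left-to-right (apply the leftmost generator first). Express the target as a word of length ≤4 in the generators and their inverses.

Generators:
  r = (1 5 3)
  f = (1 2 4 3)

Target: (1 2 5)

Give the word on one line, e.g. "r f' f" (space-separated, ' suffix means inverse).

  after f': (1 3 4 2)
  after r: (2 5 3 4)
  after f: (1 2 5)

f' r f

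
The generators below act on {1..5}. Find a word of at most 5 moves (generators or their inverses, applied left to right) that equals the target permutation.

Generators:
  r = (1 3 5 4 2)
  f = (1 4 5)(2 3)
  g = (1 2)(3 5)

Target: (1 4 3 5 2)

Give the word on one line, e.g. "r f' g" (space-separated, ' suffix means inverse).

  after f': (1 5 4)(2 3)
  after f': (1 4 5)
  after g: (1 4 3 5 2)

f' f' g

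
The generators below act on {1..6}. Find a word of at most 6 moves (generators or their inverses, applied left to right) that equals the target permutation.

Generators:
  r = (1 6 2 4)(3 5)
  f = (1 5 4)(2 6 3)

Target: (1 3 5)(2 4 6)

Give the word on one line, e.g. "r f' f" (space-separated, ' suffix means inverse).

r' f r f

  after r': (1 4 2 6)(3 5)
  after f: (2 3 4 6 5)
  after r: (1 6 3)(2 5 4)
  after f: (1 3 5)(2 4 6)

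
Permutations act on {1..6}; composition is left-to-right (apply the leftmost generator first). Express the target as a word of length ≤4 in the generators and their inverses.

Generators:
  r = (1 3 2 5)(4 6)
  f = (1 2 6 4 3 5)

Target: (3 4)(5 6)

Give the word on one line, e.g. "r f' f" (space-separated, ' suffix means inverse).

  after f': (1 5 3 4 6 2)
  after f': (1 3 6)(2 5 4)
  after r': (3 4)(5 6)

f' f' r'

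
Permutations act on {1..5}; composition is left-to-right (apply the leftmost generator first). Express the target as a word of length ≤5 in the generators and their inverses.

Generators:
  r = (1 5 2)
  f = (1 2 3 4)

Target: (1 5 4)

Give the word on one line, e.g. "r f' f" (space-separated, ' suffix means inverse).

  after f: (1 2 3 4)
  after r': (1 5)(2 3 4)
  after f': (1 5 4)

f r' f'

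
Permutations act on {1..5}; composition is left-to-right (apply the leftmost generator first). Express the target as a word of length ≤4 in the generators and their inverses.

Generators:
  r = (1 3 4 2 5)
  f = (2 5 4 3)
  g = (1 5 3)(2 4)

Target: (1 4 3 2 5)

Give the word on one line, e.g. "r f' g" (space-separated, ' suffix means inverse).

g' f'

  after g': (1 3 5)(2 4)
  after f': (1 4 3 2 5)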